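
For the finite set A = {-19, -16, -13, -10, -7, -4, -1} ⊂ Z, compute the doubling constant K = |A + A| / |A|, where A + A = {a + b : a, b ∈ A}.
K = |A + A| / |A| = 13/7

Enumerate A + A = {a + b : a, b ∈ A}. With |A| = 7, there are |A|^2 = 49 ordered sum pairs; collecting distinct values, A + A = {-38, -35, -32, -29, -26, -23, -20, -17, -14, -11, -8, -5, -2}, so |A + A| = 13. Thus K = 13/7. Here |A + A| = 2|A| − 1 = 13, the minimum possible — so K = 13/7 is minimal, which holds iff A is an arithmetic progression.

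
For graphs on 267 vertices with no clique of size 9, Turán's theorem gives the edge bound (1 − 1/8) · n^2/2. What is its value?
Turán density bound = (7/8) · 267^2/2 = 499023/16 ≈ 31188.9375

Turán's theorem: ex(n, K_{r+1}) is achieved by the complete r-partite Turán graph T(n, r) with parts as balanced as possible, and is at most (1 − 1/r) · n^2/2. For r = 8, n = 267: the density bound is (7/8) · 71289/2 = 499023/16 ≈ 31188.9375. The integer-valued extremum is e(T(267, 8)) = 31188, which is strictly less than the density bound 499023/16 since 8 ∤ 267 (the parts of T(267, 8) cannot all be equal).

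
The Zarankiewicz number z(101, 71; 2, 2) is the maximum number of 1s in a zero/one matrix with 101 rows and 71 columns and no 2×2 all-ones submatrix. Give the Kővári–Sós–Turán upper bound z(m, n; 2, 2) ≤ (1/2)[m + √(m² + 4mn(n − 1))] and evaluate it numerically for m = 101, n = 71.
z(101, 71; 2, 2) ≤ (1/2)[101 + √(101² + 4·101·71·70)] = (1/2)[101 + √2018081] = 760.7959

Kővári–Sós–Turán: let r_1, ..., r_101 be the row sums and z = Σ r_i the total number of 1s. Each pair of columns can share at most one row with both entries 1 (else a 2×2 all-ones block appears), so Σ_i C(r_i, 2) ≤ C(71, 2) = 2485. By convexity Σ_i C(r_i, 2) ≥ 101·C(z/101, 2) = z(z − 101)/(2·101), giving z² − 101z − 101·71·70 ≤ 0 and hence z ≤ (1/2)[101 + √(10201 + 4·501970)] = (1/2)[101 + √2018081] ≈ (1/2)(101 + 1420.5918) = 760.7959.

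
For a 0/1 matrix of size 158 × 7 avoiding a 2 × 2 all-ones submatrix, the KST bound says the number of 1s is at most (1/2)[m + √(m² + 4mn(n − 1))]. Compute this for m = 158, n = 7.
z(158, 7; 2, 2) ≤ (1/2)[158 + √(158² + 4·158·7·6)] = (1/2)[158 + √51508] = 192.4769

Kővári–Sós–Turán: let r_1, ..., r_158 be the row sums and z = Σ r_i the total number of 1s. Each pair of columns can share at most one row with both entries 1 (else a 2×2 all-ones block appears), so Σ_i C(r_i, 2) ≤ C(7, 2) = 21. By convexity Σ_i C(r_i, 2) ≥ 158·C(z/158, 2) = z(z − 158)/(2·158), giving z² − 158z − 158·7·6 ≤ 0 and hence z ≤ (1/2)[158 + √(24964 + 4·6636)] = (1/2)[158 + √51508] ≈ (1/2)(158 + 226.9537) = 192.4769.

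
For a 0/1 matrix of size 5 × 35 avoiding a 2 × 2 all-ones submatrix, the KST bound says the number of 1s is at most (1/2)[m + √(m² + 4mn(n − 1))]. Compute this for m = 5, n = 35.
z(5, 35; 2, 2) ≤ (1/2)[5 + √(5² + 4·5·35·34)] = (1/2)[5 + √23825] = 79.6767

Kővári–Sós–Turán: let r_1, ..., r_5 be the row sums and z = Σ r_i the total number of 1s. Each pair of columns can share at most one row with both entries 1 (else a 2×2 all-ones block appears), so Σ_i C(r_i, 2) ≤ C(35, 2) = 595. By convexity Σ_i C(r_i, 2) ≥ 5·C(z/5, 2) = z(z − 5)/(2·5), giving z² − 5z − 5·35·34 ≤ 0 and hence z ≤ (1/2)[5 + √(25 + 4·5950)] = (1/2)[5 + √23825] ≈ (1/2)(5 + 154.3535) = 79.6767.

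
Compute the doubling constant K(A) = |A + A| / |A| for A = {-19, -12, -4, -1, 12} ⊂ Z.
K = |A + A| / |A| = 15/5 = 3

Enumerate A + A = {a + b : a, b ∈ A}. With |A| = 5, there are |A|^2 = 25 ordered sum pairs; collecting distinct values, A + A = {-38, -31, -24, -23, -20, -16, -13, -8, -7, -5, -2, 0, 8, 11, 24}, so |A + A| = 15. Thus K = 15/5 = 3. For comparison, the minimum possible |A + A| over all 5-element sets is 2·5 − 1 = 9 (so min K = 9/5), attained only by arithmetic progressions.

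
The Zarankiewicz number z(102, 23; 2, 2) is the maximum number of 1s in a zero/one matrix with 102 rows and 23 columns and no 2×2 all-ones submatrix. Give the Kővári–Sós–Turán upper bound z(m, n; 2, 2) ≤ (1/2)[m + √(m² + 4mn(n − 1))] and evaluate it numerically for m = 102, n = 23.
z(102, 23; 2, 2) ≤ (1/2)[102 + √(102² + 4·102·23·22)] = (1/2)[102 + √216852] = 283.8369

Kővári–Sós–Turán: let r_1, ..., r_102 be the row sums and z = Σ r_i the total number of 1s. Each pair of columns can share at most one row with both entries 1 (else a 2×2 all-ones block appears), so Σ_i C(r_i, 2) ≤ C(23, 2) = 253. By convexity Σ_i C(r_i, 2) ≥ 102·C(z/102, 2) = z(z − 102)/(2·102), giving z² − 102z − 102·23·22 ≤ 0 and hence z ≤ (1/2)[102 + √(10404 + 4·51612)] = (1/2)[102 + √216852] ≈ (1/2)(102 + 465.6737) = 283.8369.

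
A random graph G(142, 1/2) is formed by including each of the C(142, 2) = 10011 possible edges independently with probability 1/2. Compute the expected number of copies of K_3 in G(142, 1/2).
E[# K_3] = C(142, 3) · (1/2)^C(3, 2) = 467180 / 2^3 = 116795/2 = 58397.5

For each 3-subset S of vertices (there are C(142, 3) = 467180 such S), let X_S = 1 if S induces a K_3 (all C(3, 2) = 3 edges present). Then P(X_S = 1) = (1/2)^3 = 1/8. By linearity of expectation, E[# K_3] = C(142, 3) · (1/2)^3 = 467180 / 8 = 116795/2 = 58397.5.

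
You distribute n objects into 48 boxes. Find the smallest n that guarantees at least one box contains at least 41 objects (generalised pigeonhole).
n = (41 − 1)·48 + 1 = 1921

By the generalised pigeonhole principle, to guarantee some box contains ≥ r objects we need more than (r − 1) · k objects total. Threshold: n = (r − 1) · k + 1. With r = 41 and k = 48: n = 40 · 48 + 1 = 1920 + 1 = 1921. For n = 1920 = 40 · 48, we can put exactly 40 objects in every box, avoiding 41 in any single one — so 1921 is tight.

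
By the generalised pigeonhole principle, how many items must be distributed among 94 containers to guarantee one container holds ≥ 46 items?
n = (46 − 1)·94 + 1 = 4231

By the generalised pigeonhole principle, to guarantee some box contains ≥ r objects we need more than (r − 1) · k objects total. Threshold: n = (r − 1) · k + 1. With r = 46 and k = 94: n = 45 · 94 + 1 = 4230 + 1 = 4231. For n = 4230 = 45 · 94, we can put exactly 45 objects in every box, avoiding 46 in any single one — so 4231 is tight.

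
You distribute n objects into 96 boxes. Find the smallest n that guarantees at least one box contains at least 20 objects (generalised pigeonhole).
n = (20 − 1)·96 + 1 = 1825

By the generalised pigeonhole principle, to guarantee some box contains ≥ r objects we need more than (r − 1) · k objects total. Threshold: n = (r − 1) · k + 1. With r = 20 and k = 96: n = 19 · 96 + 1 = 1824 + 1 = 1825. For n = 1824 = 19 · 96, we can put exactly 19 objects in every box, avoiding 20 in any single one — so 1825 is tight.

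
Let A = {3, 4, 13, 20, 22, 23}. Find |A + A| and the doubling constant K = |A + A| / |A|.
K = |A + A| / |A| = 19/6

Enumerate A + A = {a + b : a, b ∈ A}. With |A| = 6, there are |A|^2 = 36 ordered sum pairs; collecting distinct values, A + A = {6, 7, 8, 16, 17, 23, 24, 25, 26, 27, 33, 35, 36, 40, 42, 43, 44, 45, 46}, so |A + A| = 19. Thus K = 19/6. For comparison, the minimum possible |A + A| over all 6-element sets is 2·6 − 1 = 11 (so min K = 11/6), attained only by arithmetic progressions.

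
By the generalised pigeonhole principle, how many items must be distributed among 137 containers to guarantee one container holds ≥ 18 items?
n = (18 − 1)·137 + 1 = 2330

By the generalised pigeonhole principle, to guarantee some box contains ≥ r objects we need more than (r − 1) · k objects total. Threshold: n = (r − 1) · k + 1. With r = 18 and k = 137: n = 17 · 137 + 1 = 2329 + 1 = 2330. For n = 2329 = 17 · 137, we can put exactly 17 objects in every box, avoiding 18 in any single one — so 2330 is tight.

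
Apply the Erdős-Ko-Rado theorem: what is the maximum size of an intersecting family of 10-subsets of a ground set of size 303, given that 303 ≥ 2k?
max |F| = C(302, 9) = 51054804739588650

The Erdős-Ko-Rado theorem states: for n ≥ 2k, an intersecting family of k-subsets of an n-element set has size at most C(n − 1, k − 1), with equality for 'star' families {A ⊆ [n] : |A| = k, i ∈ A} (fix an element i). For n = 303, k = 10: C(302, 9) = 51054804739588650.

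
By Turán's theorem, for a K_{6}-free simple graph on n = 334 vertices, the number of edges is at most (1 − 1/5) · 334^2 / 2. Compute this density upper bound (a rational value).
Turán density bound = (4/5) · 334^2/2 = 223112/5 ≈ 44622.4

Turán's theorem: ex(n, K_{r+1}) is achieved by the complete r-partite Turán graph T(n, r) with parts as balanced as possible, and is at most (1 − 1/r) · n^2/2. For r = 5, n = 334: the density bound is (4/5) · 111556/2 = 223112/5 ≈ 44622.4. The integer-valued extremum is e(T(334, 5)) = 44622, which is strictly less than the density bound 223112/5 since 5 ∤ 334 (the parts of T(334, 5) cannot all be equal).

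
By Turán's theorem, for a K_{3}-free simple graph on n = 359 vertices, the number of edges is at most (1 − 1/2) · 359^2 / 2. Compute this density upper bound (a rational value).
Turán density bound = (1/2) · 359^2/2 = 128881/4 ≈ 32220.25

Turán's theorem: ex(n, K_{r+1}) is achieved by the complete r-partite Turán graph T(n, r) with parts as balanced as possible, and is at most (1 − 1/r) · n^2/2. For r = 2, n = 359: the density bound is (1/2) · 128881/2 = 128881/4 ≈ 32220.25. The integer-valued extremum is e(T(359, 2)) = 32220, which is strictly less than the density bound 128881/4 since 2 ∤ 359 (the parts of T(359, 2) cannot all be equal).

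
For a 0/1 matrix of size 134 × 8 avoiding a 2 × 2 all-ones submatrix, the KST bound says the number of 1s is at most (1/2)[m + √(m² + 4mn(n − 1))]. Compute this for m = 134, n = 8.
z(134, 8; 2, 2) ≤ (1/2)[134 + √(134² + 4·134·8·7)] = (1/2)[134 + √47972] = 176.5126

Kővári–Sós–Turán: let r_1, ..., r_134 be the row sums and z = Σ r_i the total number of 1s. Each pair of columns can share at most one row with both entries 1 (else a 2×2 all-ones block appears), so Σ_i C(r_i, 2) ≤ C(8, 2) = 28. By convexity Σ_i C(r_i, 2) ≥ 134·C(z/134, 2) = z(z − 134)/(2·134), giving z² − 134z − 134·8·7 ≤ 0 and hence z ≤ (1/2)[134 + √(17956 + 4·7504)] = (1/2)[134 + √47972] ≈ (1/2)(134 + 219.0251) = 176.5126.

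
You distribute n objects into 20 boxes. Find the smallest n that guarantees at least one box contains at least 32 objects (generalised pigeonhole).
n = (32 − 1)·20 + 1 = 621

By the generalised pigeonhole principle, to guarantee some box contains ≥ r objects we need more than (r − 1) · k objects total. Threshold: n = (r − 1) · k + 1. With r = 32 and k = 20: n = 31 · 20 + 1 = 620 + 1 = 621. For n = 620 = 31 · 20, we can put exactly 31 objects in every box, avoiding 32 in any single one — so 621 is tight.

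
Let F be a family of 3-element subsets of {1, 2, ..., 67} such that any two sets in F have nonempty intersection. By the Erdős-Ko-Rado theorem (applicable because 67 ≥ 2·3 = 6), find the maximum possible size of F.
max |F| = C(66, 2) = 2145

The Erdős-Ko-Rado theorem states: for n ≥ 2k, an intersecting family of k-subsets of an n-element set has size at most C(n − 1, k − 1), with equality for 'star' families {A ⊆ [n] : |A| = k, i ∈ A} (fix an element i). For n = 67, k = 3: C(66, 2) = 2145.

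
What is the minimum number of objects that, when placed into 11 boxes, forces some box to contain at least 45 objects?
n = (45 − 1)·11 + 1 = 485

By the generalised pigeonhole principle, to guarantee some box contains ≥ r objects we need more than (r − 1) · k objects total. Threshold: n = (r − 1) · k + 1. With r = 45 and k = 11: n = 44 · 11 + 1 = 484 + 1 = 485. For n = 484 = 44 · 11, we can put exactly 44 objects in every box, avoiding 45 in any single one — so 485 is tight.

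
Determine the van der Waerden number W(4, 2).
W(4, 2) = 4 + 1 = 5

A 2-term AP is any pair of integers, so a monochromatic 2-AP exists iff some colour is used at least twice. With 4 colours, the colouring i ↦ i on {1, ..., 4} uses each colour once, avoiding any monochromatic pair, so W(4, 2) > 4. For {1, ..., 5}, pigeonhole forces two integers of the same colour, which form a monochromatic 2-AP. Hence W(4, 2) = 5.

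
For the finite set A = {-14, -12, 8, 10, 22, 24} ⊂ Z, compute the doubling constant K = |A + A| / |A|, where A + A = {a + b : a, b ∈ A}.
K = |A + A| / |A| = 18/6 = 3

Enumerate A + A = {a + b : a, b ∈ A}. With |A| = 6, there are |A|^2 = 36 ordered sum pairs; collecting distinct values, A + A = {-28, -26, -24, -6, -4, -2, 8, 10, 12, 16, 18, 20, 30, 32, 34, 44, 46, 48}, so |A + A| = 18. Thus K = 18/6 = 3. For comparison, the minimum possible |A + A| over all 6-element sets is 2·6 − 1 = 11 (so min K = 11/6), attained only by arithmetic progressions.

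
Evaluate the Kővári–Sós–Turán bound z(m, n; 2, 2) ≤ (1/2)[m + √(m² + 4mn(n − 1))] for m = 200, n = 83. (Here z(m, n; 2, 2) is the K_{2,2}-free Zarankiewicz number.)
z(200, 83; 2, 2) ≤ (1/2)[200 + √(200² + 4·200·83·82)] = (1/2)[200 + √5484800] = 1270.9825

Kővári–Sós–Turán: let r_1, ..., r_200 be the row sums and z = Σ r_i the total number of 1s. Each pair of columns can share at most one row with both entries 1 (else a 2×2 all-ones block appears), so Σ_i C(r_i, 2) ≤ C(83, 2) = 3403. By convexity Σ_i C(r_i, 2) ≥ 200·C(z/200, 2) = z(z − 200)/(2·200), giving z² − 200z − 200·83·82 ≤ 0 and hence z ≤ (1/2)[200 + √(40000 + 4·1361200)] = (1/2)[200 + √5484800] ≈ (1/2)(200 + 2341.965) = 1270.9825.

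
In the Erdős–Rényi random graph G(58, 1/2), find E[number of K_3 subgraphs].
E[# K_3] = C(58, 3) · (1/2)^C(3, 2) = 30856 / 2^3 = 3857

For each 3-subset S of vertices (there are C(58, 3) = 30856 such S), let X_S = 1 if S induces a K_3 (all C(3, 2) = 3 edges present). Then P(X_S = 1) = (1/2)^3 = 1/8. By linearity of expectation, E[# K_3] = C(58, 3) · (1/2)^3 = 30856 / 8 = 3857.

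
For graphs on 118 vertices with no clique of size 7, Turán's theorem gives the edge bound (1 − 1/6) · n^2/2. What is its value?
Turán density bound = (5/6) · 118^2/2 = 17405/3 ≈ 5801.6667

Turán's theorem: ex(n, K_{r+1}) is achieved by the complete r-partite Turán graph T(n, r) with parts as balanced as possible, and is at most (1 − 1/r) · n^2/2. For r = 6, n = 118: the density bound is (5/6) · 13924/2 = 17405/3 ≈ 5801.6667. The integer-valued extremum is e(T(118, 6)) = 5801, which is strictly less than the density bound 17405/3 since 6 ∤ 118 (the parts of T(118, 6) cannot all be equal).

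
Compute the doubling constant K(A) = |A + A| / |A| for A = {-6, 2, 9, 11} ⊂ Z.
K = |A + A| / |A| = 10/4 = 5/2

Enumerate A + A = {a + b : a, b ∈ A}. With |A| = 4, there are |A|^2 = 16 ordered sum pairs; collecting distinct values, A + A = {-12, -4, 3, 4, 5, 11, 13, 18, 20, 22}, so |A + A| = 10. Thus K = 10/4 = 5/2. For comparison, the minimum possible |A + A| over all 4-element sets is 2·4 − 1 = 7 (so min K = 7/4), attained only by arithmetic progressions.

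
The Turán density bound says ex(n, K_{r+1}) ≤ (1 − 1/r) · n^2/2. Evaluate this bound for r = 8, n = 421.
Turán density bound = (7/8) · 421^2/2 = 1240687/16 ≈ 77542.9375

Turán's theorem: ex(n, K_{r+1}) is achieved by the complete r-partite Turán graph T(n, r) with parts as balanced as possible, and is at most (1 − 1/r) · n^2/2. For r = 8, n = 421: the density bound is (7/8) · 177241/2 = 1240687/16 ≈ 77542.9375. The integer-valued extremum is e(T(421, 8)) = 77542, which is strictly less than the density bound 1240687/16 since 8 ∤ 421 (the parts of T(421, 8) cannot all be equal).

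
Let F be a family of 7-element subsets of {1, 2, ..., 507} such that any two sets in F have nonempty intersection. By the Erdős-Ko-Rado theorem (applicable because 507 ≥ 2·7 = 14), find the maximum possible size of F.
max |F| = C(506, 6) = 22628166363726

The Erdős-Ko-Rado theorem states: for n ≥ 2k, an intersecting family of k-subsets of an n-element set has size at most C(n − 1, k − 1), with equality for 'star' families {A ⊆ [n] : |A| = k, i ∈ A} (fix an element i). For n = 507, k = 7: C(506, 6) = 22628166363726.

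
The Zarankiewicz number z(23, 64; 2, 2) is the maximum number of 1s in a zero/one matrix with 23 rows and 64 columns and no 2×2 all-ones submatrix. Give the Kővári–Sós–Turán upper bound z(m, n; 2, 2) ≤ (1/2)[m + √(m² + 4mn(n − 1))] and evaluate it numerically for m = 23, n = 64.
z(23, 64; 2, 2) ≤ (1/2)[23 + √(23² + 4·23·64·63)] = (1/2)[23 + √371473] = 316.2429

Kővári–Sós–Turán: let r_1, ..., r_23 be the row sums and z = Σ r_i the total number of 1s. Each pair of columns can share at most one row with both entries 1 (else a 2×2 all-ones block appears), so Σ_i C(r_i, 2) ≤ C(64, 2) = 2016. By convexity Σ_i C(r_i, 2) ≥ 23·C(z/23, 2) = z(z − 23)/(2·23), giving z² − 23z − 23·64·63 ≤ 0 and hence z ≤ (1/2)[23 + √(529 + 4·92736)] = (1/2)[23 + √371473] ≈ (1/2)(23 + 609.4858) = 316.2429.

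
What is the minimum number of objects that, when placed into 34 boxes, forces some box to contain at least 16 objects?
n = (16 − 1)·34 + 1 = 511

By the generalised pigeonhole principle, to guarantee some box contains ≥ r objects we need more than (r − 1) · k objects total. Threshold: n = (r − 1) · k + 1. With r = 16 and k = 34: n = 15 · 34 + 1 = 510 + 1 = 511. For n = 510 = 15 · 34, we can put exactly 15 objects in every box, avoiding 16 in any single one — so 511 is tight.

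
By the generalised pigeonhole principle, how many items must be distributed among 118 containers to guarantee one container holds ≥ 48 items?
n = (48 − 1)·118 + 1 = 5547

By the generalised pigeonhole principle, to guarantee some box contains ≥ r objects we need more than (r − 1) · k objects total. Threshold: n = (r − 1) · k + 1. With r = 48 and k = 118: n = 47 · 118 + 1 = 5546 + 1 = 5547. For n = 5546 = 47 · 118, we can put exactly 47 objects in every box, avoiding 48 in any single one — so 5547 is tight.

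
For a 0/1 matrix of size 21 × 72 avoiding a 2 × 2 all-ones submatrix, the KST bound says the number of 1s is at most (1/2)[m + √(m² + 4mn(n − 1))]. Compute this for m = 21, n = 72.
z(21, 72; 2, 2) ≤ (1/2)[21 + √(21² + 4·21·72·71)] = (1/2)[21 + √429849] = 338.3144

Kővári–Sós–Turán: let r_1, ..., r_21 be the row sums and z = Σ r_i the total number of 1s. Each pair of columns can share at most one row with both entries 1 (else a 2×2 all-ones block appears), so Σ_i C(r_i, 2) ≤ C(72, 2) = 2556. By convexity Σ_i C(r_i, 2) ≥ 21·C(z/21, 2) = z(z − 21)/(2·21), giving z² − 21z − 21·72·71 ≤ 0 and hence z ≤ (1/2)[21 + √(441 + 4·107352)] = (1/2)[21 + √429849] ≈ (1/2)(21 + 655.6287) = 338.3144.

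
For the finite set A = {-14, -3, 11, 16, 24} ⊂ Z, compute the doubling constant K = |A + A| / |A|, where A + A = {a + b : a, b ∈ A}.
K = |A + A| / |A| = 15/5 = 3

Enumerate A + A = {a + b : a, b ∈ A}. With |A| = 5, there are |A|^2 = 25 ordered sum pairs; collecting distinct values, A + A = {-28, -17, -6, -3, 2, 8, 10, 13, 21, 22, 27, 32, 35, 40, 48}, so |A + A| = 15. Thus K = 15/5 = 3. For comparison, the minimum possible |A + A| over all 5-element sets is 2·5 − 1 = 9 (so min K = 9/5), attained only by arithmetic progressions.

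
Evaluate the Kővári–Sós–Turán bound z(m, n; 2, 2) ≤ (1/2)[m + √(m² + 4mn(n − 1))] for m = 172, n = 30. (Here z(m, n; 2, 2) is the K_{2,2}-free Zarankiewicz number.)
z(172, 30; 2, 2) ≤ (1/2)[172 + √(172² + 4·172·30·29)] = (1/2)[172 + √628144] = 482.2777

Kővári–Sós–Turán: let r_1, ..., r_172 be the row sums and z = Σ r_i the total number of 1s. Each pair of columns can share at most one row with both entries 1 (else a 2×2 all-ones block appears), so Σ_i C(r_i, 2) ≤ C(30, 2) = 435. By convexity Σ_i C(r_i, 2) ≥ 172·C(z/172, 2) = z(z − 172)/(2·172), giving z² − 172z − 172·30·29 ≤ 0 and hence z ≤ (1/2)[172 + √(29584 + 4·149640)] = (1/2)[172 + √628144] ≈ (1/2)(172 + 792.5554) = 482.2777.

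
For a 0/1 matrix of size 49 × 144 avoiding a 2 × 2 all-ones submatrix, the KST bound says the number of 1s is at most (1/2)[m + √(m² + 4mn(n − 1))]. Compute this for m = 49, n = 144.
z(49, 144; 2, 2) ≤ (1/2)[49 + √(49² + 4·49·144·143)] = (1/2)[49 + √4038433] = 1029.2926

Kővári–Sós–Turán: let r_1, ..., r_49 be the row sums and z = Σ r_i the total number of 1s. Each pair of columns can share at most one row with both entries 1 (else a 2×2 all-ones block appears), so Σ_i C(r_i, 2) ≤ C(144, 2) = 10296. By convexity Σ_i C(r_i, 2) ≥ 49·C(z/49, 2) = z(z − 49)/(2·49), giving z² − 49z − 49·144·143 ≤ 0 and hence z ≤ (1/2)[49 + √(2401 + 4·1009008)] = (1/2)[49 + √4038433] ≈ (1/2)(49 + 2009.5853) = 1029.2926.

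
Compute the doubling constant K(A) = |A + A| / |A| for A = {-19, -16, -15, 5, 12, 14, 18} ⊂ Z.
K = |A + A| / |A| = 27/7

Enumerate A + A = {a + b : a, b ∈ A}. With |A| = 7, there are |A|^2 = 49 ordered sum pairs; collecting distinct values, A + A = {-38, -35, -34, -32, -31, -30, -14, -11, -10, -7, -5, -4, -3, -2, -1, 2, 3, 10, 17, 19, 23, 24, 26, 28, 30, 32, 36}, so |A + A| = 27. Thus K = 27/7. For comparison, the minimum possible |A + A| over all 7-element sets is 2·7 − 1 = 13 (so min K = 13/7), attained only by arithmetic progressions.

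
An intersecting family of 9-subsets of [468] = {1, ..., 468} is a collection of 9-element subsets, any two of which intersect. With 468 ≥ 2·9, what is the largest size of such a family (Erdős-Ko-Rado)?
max |F| = C(467, 8) = 52824443549550310

Erdős-Ko-Rado (1961): when n ≥ 2k, max |F| = C(n−1, k−1). The bound is attained by the star {A : i ∈ A} for any fixed i ∈ [n]. Here C(468−1, 9−1) = C(467, 8) = 52824443549550310.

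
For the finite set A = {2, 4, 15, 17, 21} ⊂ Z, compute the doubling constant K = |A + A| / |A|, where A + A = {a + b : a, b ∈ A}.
K = |A + A| / |A| = 14/5

Enumerate A + A = {a + b : a, b ∈ A}. With |A| = 5, there are |A|^2 = 25 ordered sum pairs; collecting distinct values, A + A = {4, 6, 8, 17, 19, 21, 23, 25, 30, 32, 34, 36, 38, 42}, so |A + A| = 14. Thus K = 14/5. For comparison, the minimum possible |A + A| over all 5-element sets is 2·5 − 1 = 9 (so min K = 9/5), attained only by arithmetic progressions.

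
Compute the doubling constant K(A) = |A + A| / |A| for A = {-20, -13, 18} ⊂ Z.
K = |A + A| / |A| = 6/3 = 2

Enumerate A + A = {a + b : a, b ∈ A}. With |A| = 3, there are |A|^2 = 9 ordered sum pairs; collecting distinct values, A + A = {-40, -33, -26, -2, 5, 36}, so |A + A| = 6. Thus K = 6/3 = 2. For comparison, the minimum possible |A + A| over all 3-element sets is 2·3 − 1 = 5 (so min K = 5/3), attained only by arithmetic progressions.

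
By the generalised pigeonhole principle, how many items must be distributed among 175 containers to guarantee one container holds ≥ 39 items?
n = (39 − 1)·175 + 1 = 6651

By the generalised pigeonhole principle, to guarantee some box contains ≥ r objects we need more than (r − 1) · k objects total. Threshold: n = (r − 1) · k + 1. With r = 39 and k = 175: n = 38 · 175 + 1 = 6650 + 1 = 6651. For n = 6650 = 38 · 175, we can put exactly 38 objects in every box, avoiding 39 in any single one — so 6651 is tight.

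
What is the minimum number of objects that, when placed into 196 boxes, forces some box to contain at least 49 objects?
n = (49 − 1)·196 + 1 = 9409

By the generalised pigeonhole principle, to guarantee some box contains ≥ r objects we need more than (r − 1) · k objects total. Threshold: n = (r − 1) · k + 1. With r = 49 and k = 196: n = 48 · 196 + 1 = 9408 + 1 = 9409. For n = 9408 = 48 · 196, we can put exactly 48 objects in every box, avoiding 49 in any single one — so 9409 is tight.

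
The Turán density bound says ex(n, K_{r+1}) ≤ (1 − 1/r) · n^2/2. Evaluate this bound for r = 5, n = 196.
Turán density bound = (4/5) · 196^2/2 = 76832/5 ≈ 15366.4

Turán's theorem: ex(n, K_{r+1}) is achieved by the complete r-partite Turán graph T(n, r) with parts as balanced as possible, and is at most (1 − 1/r) · n^2/2. For r = 5, n = 196: the density bound is (4/5) · 38416/2 = 76832/5 ≈ 15366.4. The integer-valued extremum is e(T(196, 5)) = 15366, which is strictly less than the density bound 76832/5 since 5 ∤ 196 (the parts of T(196, 5) cannot all be equal).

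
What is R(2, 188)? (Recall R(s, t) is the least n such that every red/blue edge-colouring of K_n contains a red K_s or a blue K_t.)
R(2, 188) = 188

R(2, k) = k for all k ≥ 2: in a 2-colouring of K_k, either some edge is red (a red K_2) or all edges are blue (a blue K_k). And K_{187} coloured all-blue has no blue K_188, so R(2, 188) > 187. Hence R(2, 188) = 188.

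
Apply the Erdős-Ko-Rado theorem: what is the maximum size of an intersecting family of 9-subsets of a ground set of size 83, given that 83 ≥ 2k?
max |F| = C(82, 8) = 35641470150

Erdős-Ko-Rado (1961): when n ≥ 2k, max |F| = C(n−1, k−1). The bound is attained by the star {A : i ∈ A} for any fixed i ∈ [n]. Here C(83−1, 9−1) = C(82, 8) = 35641470150.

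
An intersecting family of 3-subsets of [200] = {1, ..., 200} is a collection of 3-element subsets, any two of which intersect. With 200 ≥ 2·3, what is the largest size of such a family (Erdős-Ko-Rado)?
max |F| = C(199, 2) = 19701

Erdős-Ko-Rado (1961): when n ≥ 2k, max |F| = C(n−1, k−1). The bound is attained by the star {A : i ∈ A} for any fixed i ∈ [n]. Here C(200−1, 3−1) = C(199, 2) = 19701.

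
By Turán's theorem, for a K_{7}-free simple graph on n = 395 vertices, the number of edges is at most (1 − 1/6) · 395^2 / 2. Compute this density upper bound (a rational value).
Turán density bound = (5/6) · 395^2/2 = 780125/12 ≈ 65010.4167

Turán's theorem: ex(n, K_{r+1}) is achieved by the complete r-partite Turán graph T(n, r) with parts as balanced as possible, and is at most (1 − 1/r) · n^2/2. For r = 6, n = 395: the density bound is (5/6) · 156025/2 = 780125/12 ≈ 65010.4167. The integer-valued extremum is e(T(395, 6)) = 65010, which is strictly less than the density bound 780125/12 since 6 ∤ 395 (the parts of T(395, 6) cannot all be equal).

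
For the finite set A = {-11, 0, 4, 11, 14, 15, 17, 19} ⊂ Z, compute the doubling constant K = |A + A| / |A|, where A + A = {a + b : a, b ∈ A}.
K = |A + A| / |A| = 28/8 = 7/2

Enumerate A + A = {a + b : a, b ∈ A}. With |A| = 8, there are |A|^2 = 64 ordered sum pairs; collecting distinct values, A + A = {-22, -11, -7, 0, 3, 4, 6, 8, 11, 14, 15, 17, 18, 19, 21, 22, 23, 25, 26, 28, 29, 30, 31, 32, 33, 34, 36, 38}, so |A + A| = 28. Thus K = 28/8 = 7/2. For comparison, the minimum possible |A + A| over all 8-element sets is 2·8 − 1 = 15 (so min K = 15/8), attained only by arithmetic progressions.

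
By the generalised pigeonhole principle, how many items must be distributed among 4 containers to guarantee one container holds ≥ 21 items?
n = (21 − 1)·4 + 1 = 81

By the generalised pigeonhole principle, to guarantee some box contains ≥ r objects we need more than (r − 1) · k objects total. Threshold: n = (r − 1) · k + 1. With r = 21 and k = 4: n = 20 · 4 + 1 = 80 + 1 = 81. For n = 80 = 20 · 4, we can put exactly 20 objects in every box, avoiding 21 in any single one — so 81 is tight.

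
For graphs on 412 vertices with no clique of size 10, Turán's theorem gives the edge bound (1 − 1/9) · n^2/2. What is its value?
Turán density bound = (8/9) · 412^2/2 = 678976/9 ≈ 75441.7778

Turán's theorem: ex(n, K_{r+1}) is achieved by the complete r-partite Turán graph T(n, r) with parts as balanced as possible, and is at most (1 − 1/r) · n^2/2. For r = 9, n = 412: the density bound is (8/9) · 169744/2 = 678976/9 ≈ 75441.7778. The integer-valued extremum is e(T(412, 9)) = 75441, which is strictly less than the density bound 678976/9 since 9 ∤ 412 (the parts of T(412, 9) cannot all be equal).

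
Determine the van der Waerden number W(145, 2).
W(145, 2) = 145 + 1 = 146

A 2-term AP is any pair of integers, so a monochromatic 2-AP exists iff some colour is used at least twice. With 145 colours, the colouring i ↦ i on {1, ..., 145} uses each colour once, avoiding any monochromatic pair, so W(145, 2) > 145. For {1, ..., 146}, pigeonhole forces two integers of the same colour, which form a monochromatic 2-AP. Hence W(145, 2) = 146.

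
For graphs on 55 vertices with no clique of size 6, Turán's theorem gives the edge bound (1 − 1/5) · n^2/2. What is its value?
Turán density bound = (4/5) · 55^2/2 = 1210

Turán's theorem: ex(n, K_{r+1}) is achieved by the complete r-partite Turán graph T(n, r) with parts as balanced as possible, and is at most (1 − 1/r) · n^2/2. For r = 5, n = 55: the density bound is (4/5) · 3025/2 = 1210. Since 5 ∣ 55, the Turán graph T(55, 5) has parts of equal size 11, and its edge count e(T(55, 5)) = 1210 attains the density bound exactly.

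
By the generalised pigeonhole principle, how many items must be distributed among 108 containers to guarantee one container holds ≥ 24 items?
n = (24 − 1)·108 + 1 = 2485

By the generalised pigeonhole principle, to guarantee some box contains ≥ r objects we need more than (r − 1) · k objects total. Threshold: n = (r − 1) · k + 1. With r = 24 and k = 108: n = 23 · 108 + 1 = 2484 + 1 = 2485. For n = 2484 = 23 · 108, we can put exactly 23 objects in every box, avoiding 24 in any single one — so 2485 is tight.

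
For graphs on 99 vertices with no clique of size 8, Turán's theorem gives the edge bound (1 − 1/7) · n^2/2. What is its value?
Turán density bound = (6/7) · 99^2/2 = 29403/7 ≈ 4200.4286

Turán's theorem: ex(n, K_{r+1}) is achieved by the complete r-partite Turán graph T(n, r) with parts as balanced as possible, and is at most (1 − 1/r) · n^2/2. For r = 7, n = 99: the density bound is (6/7) · 9801/2 = 29403/7 ≈ 4200.4286. The integer-valued extremum is e(T(99, 7)) = 4200, which is strictly less than the density bound 29403/7 since 7 ∤ 99 (the parts of T(99, 7) cannot all be equal).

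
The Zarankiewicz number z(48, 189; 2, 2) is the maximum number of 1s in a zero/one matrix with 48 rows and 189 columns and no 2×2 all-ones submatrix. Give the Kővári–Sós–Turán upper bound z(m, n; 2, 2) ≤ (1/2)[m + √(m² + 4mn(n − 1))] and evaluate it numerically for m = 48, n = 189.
z(48, 189; 2, 2) ≤ (1/2)[48 + √(48² + 4·48·189·188)] = (1/2)[48 + √6824448] = 1330.1822

Kővári–Sós–Turán: let r_1, ..., r_48 be the row sums and z = Σ r_i the total number of 1s. Each pair of columns can share at most one row with both entries 1 (else a 2×2 all-ones block appears), so Σ_i C(r_i, 2) ≤ C(189, 2) = 17766. By convexity Σ_i C(r_i, 2) ≥ 48·C(z/48, 2) = z(z − 48)/(2·48), giving z² − 48z − 48·189·188 ≤ 0 and hence z ≤ (1/2)[48 + √(2304 + 4·1705536)] = (1/2)[48 + √6824448] ≈ (1/2)(48 + 2612.3644) = 1330.1822.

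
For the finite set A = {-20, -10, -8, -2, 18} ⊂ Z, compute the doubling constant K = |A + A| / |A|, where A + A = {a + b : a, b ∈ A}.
K = |A + A| / |A| = 15/5 = 3

Enumerate A + A = {a + b : a, b ∈ A}. With |A| = 5, there are |A|^2 = 25 ordered sum pairs; collecting distinct values, A + A = {-40, -30, -28, -22, -20, -18, -16, -12, -10, -4, -2, 8, 10, 16, 36}, so |A + A| = 15. Thus K = 15/5 = 3. For comparison, the minimum possible |A + A| over all 5-element sets is 2·5 − 1 = 9 (so min K = 9/5), attained only by arithmetic progressions.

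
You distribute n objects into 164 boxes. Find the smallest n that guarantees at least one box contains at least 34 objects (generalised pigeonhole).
n = (34 − 1)·164 + 1 = 5413

By the generalised pigeonhole principle, to guarantee some box contains ≥ r objects we need more than (r − 1) · k objects total. Threshold: n = (r − 1) · k + 1. With r = 34 and k = 164: n = 33 · 164 + 1 = 5412 + 1 = 5413. For n = 5412 = 33 · 164, we can put exactly 33 objects in every box, avoiding 34 in any single one — so 5413 is tight.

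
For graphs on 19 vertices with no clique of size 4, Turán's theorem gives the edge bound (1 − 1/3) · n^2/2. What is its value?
Turán density bound = (2/3) · 19^2/2 = 361/3 ≈ 120.3333

Turán's theorem: ex(n, K_{r+1}) is achieved by the complete r-partite Turán graph T(n, r) with parts as balanced as possible, and is at most (1 − 1/r) · n^2/2. For r = 3, n = 19: the density bound is (2/3) · 361/2 = 361/3 ≈ 120.3333. The integer-valued extremum is e(T(19, 3)) = 120, which is strictly less than the density bound 361/3 since 3 ∤ 19 (the parts of T(19, 3) cannot all be equal).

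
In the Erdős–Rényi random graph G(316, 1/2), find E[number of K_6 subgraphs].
E[# K_6] = C(316, 6) · (1/2)^C(6, 2) = 1318420990068 / 2^15 = 329605247517/8192 ≈ 40235015.566040

For each 6-subset S of vertices (there are C(316, 6) = 1318420990068 such S), let X_S = 1 if S induces a K_6 (all C(6, 2) = 15 edges present). Then P(X_S = 1) = (1/2)^15 = 1/32768. By linearity of expectation, E[# K_6] = C(316, 6) · (1/2)^15 = 1318420990068 / 32768 = 329605247517/8192 ≈ 40235015.566040.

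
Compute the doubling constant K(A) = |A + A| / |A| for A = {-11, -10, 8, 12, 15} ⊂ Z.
K = |A + A| / |A| = 15/5 = 3

Enumerate A + A = {a + b : a, b ∈ A}. With |A| = 5, there are |A|^2 = 25 ordered sum pairs; collecting distinct values, A + A = {-22, -21, -20, -3, -2, 1, 2, 4, 5, 16, 20, 23, 24, 27, 30}, so |A + A| = 15. Thus K = 15/5 = 3. For comparison, the minimum possible |A + A| over all 5-element sets is 2·5 − 1 = 9 (so min K = 9/5), attained only by arithmetic progressions.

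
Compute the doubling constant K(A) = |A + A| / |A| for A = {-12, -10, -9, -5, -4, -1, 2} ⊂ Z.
K = |A + A| / |A| = 22/7

Enumerate A + A = {a + b : a, b ∈ A}. With |A| = 7, there are |A|^2 = 49 ordered sum pairs; collecting distinct values, A + A = {-24, -22, -21, -20, -19, -18, -17, -16, -15, -14, -13, -11, -10, -9, -8, -7, -6, -5, -3, -2, 1, 4}, so |A + A| = 22. Thus K = 22/7. For comparison, the minimum possible |A + A| over all 7-element sets is 2·7 − 1 = 13 (so min K = 13/7), attained only by arithmetic progressions.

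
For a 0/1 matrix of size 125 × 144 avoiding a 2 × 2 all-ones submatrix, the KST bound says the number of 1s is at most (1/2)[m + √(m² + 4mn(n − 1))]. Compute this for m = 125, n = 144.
z(125, 144; 2, 2) ≤ (1/2)[125 + √(125² + 4·125·144·143)] = (1/2)[125 + √10311625] = 1668.086

Kővári–Sós–Turán: let r_1, ..., r_125 be the row sums and z = Σ r_i the total number of 1s. Each pair of columns can share at most one row with both entries 1 (else a 2×2 all-ones block appears), so Σ_i C(r_i, 2) ≤ C(144, 2) = 10296. By convexity Σ_i C(r_i, 2) ≥ 125·C(z/125, 2) = z(z − 125)/(2·125), giving z² − 125z − 125·144·143 ≤ 0 and hence z ≤ (1/2)[125 + √(15625 + 4·2574000)] = (1/2)[125 + √10311625] ≈ (1/2)(125 + 3211.1719) = 1668.086.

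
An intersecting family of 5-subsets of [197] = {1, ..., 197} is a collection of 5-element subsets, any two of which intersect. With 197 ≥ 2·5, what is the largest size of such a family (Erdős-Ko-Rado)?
max |F| = C(196, 4) = 59626385

Erdős-Ko-Rado (1961): when n ≥ 2k, max |F| = C(n−1, k−1). The bound is attained by the star {A : i ∈ A} for any fixed i ∈ [n]. Here C(197−1, 5−1) = C(196, 4) = 59626385.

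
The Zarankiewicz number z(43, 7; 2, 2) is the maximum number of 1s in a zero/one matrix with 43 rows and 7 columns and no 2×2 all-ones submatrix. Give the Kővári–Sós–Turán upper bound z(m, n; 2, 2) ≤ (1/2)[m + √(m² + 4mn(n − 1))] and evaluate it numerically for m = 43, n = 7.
z(43, 7; 2, 2) ≤ (1/2)[43 + √(43² + 4·43·7·6)] = (1/2)[43 + √9073] = 69.1261

Kővári–Sós–Turán: let r_1, ..., r_43 be the row sums and z = Σ r_i the total number of 1s. Each pair of columns can share at most one row with both entries 1 (else a 2×2 all-ones block appears), so Σ_i C(r_i, 2) ≤ C(7, 2) = 21. By convexity Σ_i C(r_i, 2) ≥ 43·C(z/43, 2) = z(z − 43)/(2·43), giving z² − 43z − 43·7·6 ≤ 0 and hence z ≤ (1/2)[43 + √(1849 + 4·1806)] = (1/2)[43 + √9073] ≈ (1/2)(43 + 95.2523) = 69.1261.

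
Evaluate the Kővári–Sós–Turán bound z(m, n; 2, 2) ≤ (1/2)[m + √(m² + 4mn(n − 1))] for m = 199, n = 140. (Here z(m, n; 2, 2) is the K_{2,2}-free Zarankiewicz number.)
z(199, 140; 2, 2) ≤ (1/2)[199 + √(199² + 4·199·140·139)] = (1/2)[199 + √15529761] = 2069.8909

Kővári–Sós–Turán: let r_1, ..., r_199 be the row sums and z = Σ r_i the total number of 1s. Each pair of columns can share at most one row with both entries 1 (else a 2×2 all-ones block appears), so Σ_i C(r_i, 2) ≤ C(140, 2) = 9730. By convexity Σ_i C(r_i, 2) ≥ 199·C(z/199, 2) = z(z − 199)/(2·199), giving z² − 199z − 199·140·139 ≤ 0 and hence z ≤ (1/2)[199 + √(39601 + 4·3872540)] = (1/2)[199 + √15529761] ≈ (1/2)(199 + 3940.7818) = 2069.8909.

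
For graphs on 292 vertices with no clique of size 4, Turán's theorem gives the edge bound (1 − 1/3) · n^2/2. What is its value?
Turán density bound = (2/3) · 292^2/2 = 85264/3 ≈ 28421.3333

Turán's theorem: ex(n, K_{r+1}) is achieved by the complete r-partite Turán graph T(n, r) with parts as balanced as possible, and is at most (1 − 1/r) · n^2/2. For r = 3, n = 292: the density bound is (2/3) · 85264/2 = 85264/3 ≈ 28421.3333. The integer-valued extremum is e(T(292, 3)) = 28421, which is strictly less than the density bound 85264/3 since 3 ∤ 292 (the parts of T(292, 3) cannot all be equal).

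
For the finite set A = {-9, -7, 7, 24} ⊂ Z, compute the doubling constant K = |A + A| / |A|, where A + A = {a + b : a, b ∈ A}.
K = |A + A| / |A| = 10/4 = 5/2

Enumerate A + A = {a + b : a, b ∈ A}. With |A| = 4, there are |A|^2 = 16 ordered sum pairs; collecting distinct values, A + A = {-18, -16, -14, -2, 0, 14, 15, 17, 31, 48}, so |A + A| = 10. Thus K = 10/4 = 5/2. For comparison, the minimum possible |A + A| over all 4-element sets is 2·4 − 1 = 7 (so min K = 7/4), attained only by arithmetic progressions.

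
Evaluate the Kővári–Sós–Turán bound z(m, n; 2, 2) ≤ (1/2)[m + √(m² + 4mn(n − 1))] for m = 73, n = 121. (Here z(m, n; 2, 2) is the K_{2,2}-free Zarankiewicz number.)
z(73, 121; 2, 2) ≤ (1/2)[73 + √(73² + 4·73·121·120)] = (1/2)[73 + √4245169] = 1066.6904

Kővári–Sós–Turán: let r_1, ..., r_73 be the row sums and z = Σ r_i the total number of 1s. Each pair of columns can share at most one row with both entries 1 (else a 2×2 all-ones block appears), so Σ_i C(r_i, 2) ≤ C(121, 2) = 7260. By convexity Σ_i C(r_i, 2) ≥ 73·C(z/73, 2) = z(z − 73)/(2·73), giving z² − 73z − 73·121·120 ≤ 0 and hence z ≤ (1/2)[73 + √(5329 + 4·1059960)] = (1/2)[73 + √4245169] ≈ (1/2)(73 + 2060.3808) = 1066.6904.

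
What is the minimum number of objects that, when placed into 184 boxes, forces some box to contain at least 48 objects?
n = (48 − 1)·184 + 1 = 8649

By the generalised pigeonhole principle, to guarantee some box contains ≥ r objects we need more than (r − 1) · k objects total. Threshold: n = (r − 1) · k + 1. With r = 48 and k = 184: n = 47 · 184 + 1 = 8648 + 1 = 8649. For n = 8648 = 47 · 184, we can put exactly 47 objects in every box, avoiding 48 in any single one — so 8649 is tight.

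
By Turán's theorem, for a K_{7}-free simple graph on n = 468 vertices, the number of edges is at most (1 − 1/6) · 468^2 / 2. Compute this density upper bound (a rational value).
Turán density bound = (5/6) · 468^2/2 = 91260

Turán's theorem: ex(n, K_{r+1}) is achieved by the complete r-partite Turán graph T(n, r) with parts as balanced as possible, and is at most (1 − 1/r) · n^2/2. For r = 6, n = 468: the density bound is (5/6) · 219024/2 = 91260. Since 6 ∣ 468, the Turán graph T(468, 6) has parts of equal size 78, and its edge count e(T(468, 6)) = 91260 attains the density bound exactly.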